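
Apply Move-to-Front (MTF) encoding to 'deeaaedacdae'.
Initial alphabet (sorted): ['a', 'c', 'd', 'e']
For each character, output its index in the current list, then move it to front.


MTF encoding:
'd': index 2 in ['a', 'c', 'd', 'e'] -> ['d', 'a', 'c', 'e']
'e': index 3 in ['d', 'a', 'c', 'e'] -> ['e', 'd', 'a', 'c']
'e': index 0 in ['e', 'd', 'a', 'c'] -> ['e', 'd', 'a', 'c']
'a': index 2 in ['e', 'd', 'a', 'c'] -> ['a', 'e', 'd', 'c']
'a': index 0 in ['a', 'e', 'd', 'c'] -> ['a', 'e', 'd', 'c']
'e': index 1 in ['a', 'e', 'd', 'c'] -> ['e', 'a', 'd', 'c']
'd': index 2 in ['e', 'a', 'd', 'c'] -> ['d', 'e', 'a', 'c']
'a': index 2 in ['d', 'e', 'a', 'c'] -> ['a', 'd', 'e', 'c']
'c': index 3 in ['a', 'd', 'e', 'c'] -> ['c', 'a', 'd', 'e']
'd': index 2 in ['c', 'a', 'd', 'e'] -> ['d', 'c', 'a', 'e']
'a': index 2 in ['d', 'c', 'a', 'e'] -> ['a', 'd', 'c', 'e']
'e': index 3 in ['a', 'd', 'c', 'e'] -> ['e', 'a', 'd', 'c']


Output: [2, 3, 0, 2, 0, 1, 2, 2, 3, 2, 2, 3]


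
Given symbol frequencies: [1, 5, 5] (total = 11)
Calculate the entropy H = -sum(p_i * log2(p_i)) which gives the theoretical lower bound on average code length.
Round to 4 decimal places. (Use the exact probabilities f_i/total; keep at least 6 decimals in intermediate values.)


Per-symbol terms -p_i * log2(p_i) with p_i = f_i/11:
  p = 1/11 = 0.090909: log2(p) = -3.459432, -p*log2(p) = 0.314494
  p = 5/11 = 0.454545: log2(p) = -1.137504, -p*log2(p) = 0.517047
  p = 5/11 = 0.454545: log2(p) = -1.137504, -p*log2(p) = 0.517047
H = 0.314494 + 0.517047 + 0.517047 = 1.348588

H = 1.3486 bits/symbol


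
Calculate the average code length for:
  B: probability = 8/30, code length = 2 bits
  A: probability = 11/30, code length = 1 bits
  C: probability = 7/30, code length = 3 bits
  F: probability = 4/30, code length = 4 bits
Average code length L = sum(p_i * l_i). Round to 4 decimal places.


Weighted contributions p_i * l_i:
  B: (8/30) * 2 = 16/30
  A: (11/30) * 1 = 11/30
  C: (7/30) * 3 = 21/30
  F: (4/30) * 4 = 16/30
Sum = (16 + 11 + 21 + 16)/30 = 64/30

L = 64/30 = 2.1333 bits/symbol


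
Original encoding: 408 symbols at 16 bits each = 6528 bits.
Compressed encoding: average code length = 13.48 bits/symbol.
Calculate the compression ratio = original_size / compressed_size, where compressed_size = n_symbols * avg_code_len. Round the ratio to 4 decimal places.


original_size = n_symbols * orig_bits = 408 * 16 = 6528 bits
compressed_size = n_symbols * avg_code_len = 408 * 13.48 = 5499.84 bits
ratio = original_size / compressed_size = 6528 / 5499.84 = 1.1869

Compression ratio = 1.1869


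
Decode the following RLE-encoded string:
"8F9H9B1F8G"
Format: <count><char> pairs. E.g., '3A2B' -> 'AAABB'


Expanding each <count><char> pair:
  8F -> 'FFFFFFFF'
  9H -> 'HHHHHHHHH'
  9B -> 'BBBBBBBBB'
  1F -> 'F'
  8G -> 'GGGGGGGG'

Decoded = FFFFFFFFHHHHHHHHHBBBBBBBBBFGGGGGGGG


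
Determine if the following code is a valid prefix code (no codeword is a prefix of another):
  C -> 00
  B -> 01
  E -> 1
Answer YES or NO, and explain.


Checking each pair (does one codeword prefix another?):
  C='00' vs B='01': no prefix
  C='00' vs E='1': no prefix
  B='01' vs C='00': no prefix
  B='01' vs E='1': no prefix
  E='1' vs C='00': no prefix
  E='1' vs B='01': no prefix
No violation found over all pairs.

YES -- this is a valid prefix code. No codeword is a prefix of any other codeword.


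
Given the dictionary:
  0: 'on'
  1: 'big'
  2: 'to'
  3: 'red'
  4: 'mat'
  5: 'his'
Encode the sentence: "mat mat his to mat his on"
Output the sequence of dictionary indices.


Look up each word in the dictionary:
  'mat' -> 4
  'mat' -> 4
  'his' -> 5
  'to' -> 2
  'mat' -> 4
  'his' -> 5
  'on' -> 0

Encoded: [4, 4, 5, 2, 4, 5, 0]


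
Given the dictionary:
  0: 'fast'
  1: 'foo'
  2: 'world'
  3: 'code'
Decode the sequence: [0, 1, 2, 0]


Look up each index in the dictionary:
  0 -> 'fast'
  1 -> 'foo'
  2 -> 'world'
  0 -> 'fast'

Decoded: "fast foo world fast"


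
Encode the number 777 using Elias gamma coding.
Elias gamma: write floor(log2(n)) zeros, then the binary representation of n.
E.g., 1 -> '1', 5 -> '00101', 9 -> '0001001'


num_bits = floor(log2(777)) + 1 = 10
leading_zeros = num_bits - 1 = 9
binary(777) = 1100001001

Elias gamma(777) = '000000000' + '1100001001' = 0000000001100001001 (19 bits)


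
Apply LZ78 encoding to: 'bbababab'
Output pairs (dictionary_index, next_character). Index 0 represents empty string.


LZ78 encoding steps:
Dictionary: {0: ''}
Step 1: w='' (idx 0), next='b' -> output (0, 'b'), add 'b' as idx 1
Step 2: w='b' (idx 1), next='a' -> output (1, 'a'), add 'ba' as idx 2
Step 3: w='ba' (idx 2), next='b' -> output (2, 'b'), add 'bab' as idx 3
Step 4: w='' (idx 0), next='a' -> output (0, 'a'), add 'a' as idx 4
Step 5: w='b' (idx 1), end of input -> output (1, '')


Encoded: [(0, 'b'), (1, 'a'), (2, 'b'), (0, 'a'), (1, '')]


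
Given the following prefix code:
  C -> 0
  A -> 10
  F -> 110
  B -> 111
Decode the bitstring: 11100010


Decoding step by step:
Bits 111 -> B
Bits 0 -> C
Bits 0 -> C
Bits 0 -> C
Bits 10 -> A


Decoded message: BCCCA


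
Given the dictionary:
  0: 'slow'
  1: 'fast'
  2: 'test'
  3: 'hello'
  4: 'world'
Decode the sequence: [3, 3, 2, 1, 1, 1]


Look up each index in the dictionary:
  3 -> 'hello'
  3 -> 'hello'
  2 -> 'test'
  1 -> 'fast'
  1 -> 'fast'
  1 -> 'fast'

Decoded: "hello hello test fast fast fast"


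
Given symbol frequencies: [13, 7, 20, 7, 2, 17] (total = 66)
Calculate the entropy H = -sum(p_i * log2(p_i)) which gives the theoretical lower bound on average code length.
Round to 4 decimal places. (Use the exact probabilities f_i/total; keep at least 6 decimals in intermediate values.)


Per-symbol terms -p_i * log2(p_i) with p_i = f_i/66:
  p = 13/66 = 0.196970: log2(p) = -2.343954, -p*log2(p) = 0.461688
  p = 7/66 = 0.106061: log2(p) = -3.237039, -p*log2(p) = 0.343322
  p = 20/66 = 0.303030: log2(p) = -1.722466, -p*log2(p) = 0.521959
  p = 7/66 = 0.106061: log2(p) = -3.237039, -p*log2(p) = 0.343322
  p = 2/66 = 0.030303: log2(p) = -5.044394, -p*log2(p) = 0.152860
  p = 17/66 = 0.257576: log2(p) = -1.956931, -p*log2(p) = 0.504058
H = 0.461688 + 0.343322 + 0.521959 + 0.343322 + 0.152860 + 0.504058 = 2.327209

H = 2.3272 bits/symbol


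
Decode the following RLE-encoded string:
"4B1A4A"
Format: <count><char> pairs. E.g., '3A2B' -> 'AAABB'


Expanding each <count><char> pair:
  4B -> 'BBBB'
  1A -> 'A'
  4A -> 'AAAA'

Decoded = BBBBAAAAA


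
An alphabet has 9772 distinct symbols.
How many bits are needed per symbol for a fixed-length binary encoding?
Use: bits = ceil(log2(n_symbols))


log2(9772) = 13.2544
Bracket: 2^13 = 8192 < 9772 <= 2^14 = 16384
So ceil(log2(9772)) = 14

bits = ceil(log2(9772)) = ceil(13.2544) = 14 bits


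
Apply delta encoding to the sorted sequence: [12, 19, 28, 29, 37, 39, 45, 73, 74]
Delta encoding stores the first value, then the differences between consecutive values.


First value: 12
Deltas:
  19 - 12 = 7
  28 - 19 = 9
  29 - 28 = 1
  37 - 29 = 8
  39 - 37 = 2
  45 - 39 = 6
  73 - 45 = 28
  74 - 73 = 1


Delta encoded: [12, 7, 9, 1, 8, 2, 6, 28, 1]


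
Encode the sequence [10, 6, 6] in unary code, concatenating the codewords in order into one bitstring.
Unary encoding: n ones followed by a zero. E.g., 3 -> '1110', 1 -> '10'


Encode each number as n ones followed by a terminating 0:
  10 -> 11111111110 (11 bits)
  6 -> 1111110 (7 bits)
  6 -> 1111110 (7 bits)
Total length = 11 + 7 + 7 = 25 bits.

Unary([10, 6, 6]) = 1111111111011111101111110 (25 bits)


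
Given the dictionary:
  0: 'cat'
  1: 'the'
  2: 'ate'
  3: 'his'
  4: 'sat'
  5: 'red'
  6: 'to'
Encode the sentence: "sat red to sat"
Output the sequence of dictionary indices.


Look up each word in the dictionary:
  'sat' -> 4
  'red' -> 5
  'to' -> 6
  'sat' -> 4

Encoded: [4, 5, 6, 4]


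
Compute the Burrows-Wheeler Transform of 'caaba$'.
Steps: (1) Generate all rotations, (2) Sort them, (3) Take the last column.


Rotations (sorted):
  0: $caaba -> last char: a
  1: a$caab -> last char: b
  2: aaba$c -> last char: c
  3: aba$ca -> last char: a
  4: ba$caa -> last char: a
  5: caaba$ -> last char: $


BWT = abcaa$


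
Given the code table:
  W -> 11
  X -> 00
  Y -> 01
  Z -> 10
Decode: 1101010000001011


Decoding:
11 -> W
01 -> Y
01 -> Y
00 -> X
00 -> X
00 -> X
10 -> Z
11 -> W


Result: WYYXXXZW


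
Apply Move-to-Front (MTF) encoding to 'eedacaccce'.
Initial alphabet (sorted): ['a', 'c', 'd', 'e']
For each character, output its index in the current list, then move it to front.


MTF encoding:
'e': index 3 in ['a', 'c', 'd', 'e'] -> ['e', 'a', 'c', 'd']
'e': index 0 in ['e', 'a', 'c', 'd'] -> ['e', 'a', 'c', 'd']
'd': index 3 in ['e', 'a', 'c', 'd'] -> ['d', 'e', 'a', 'c']
'a': index 2 in ['d', 'e', 'a', 'c'] -> ['a', 'd', 'e', 'c']
'c': index 3 in ['a', 'd', 'e', 'c'] -> ['c', 'a', 'd', 'e']
'a': index 1 in ['c', 'a', 'd', 'e'] -> ['a', 'c', 'd', 'e']
'c': index 1 in ['a', 'c', 'd', 'e'] -> ['c', 'a', 'd', 'e']
'c': index 0 in ['c', 'a', 'd', 'e'] -> ['c', 'a', 'd', 'e']
'c': index 0 in ['c', 'a', 'd', 'e'] -> ['c', 'a', 'd', 'e']
'e': index 3 in ['c', 'a', 'd', 'e'] -> ['e', 'c', 'a', 'd']


Output: [3, 0, 3, 2, 3, 1, 1, 0, 0, 3]


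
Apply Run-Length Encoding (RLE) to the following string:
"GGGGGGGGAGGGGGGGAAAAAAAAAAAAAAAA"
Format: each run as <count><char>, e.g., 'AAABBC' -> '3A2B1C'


Scanning runs left to right:
  i=0: run of 'G' x 8 -> '8G'
  i=8: run of 'A' x 1 -> '1A'
  i=9: run of 'G' x 7 -> '7G'
  i=16: run of 'A' x 16 -> '16A'

RLE = 8G1A7G16A


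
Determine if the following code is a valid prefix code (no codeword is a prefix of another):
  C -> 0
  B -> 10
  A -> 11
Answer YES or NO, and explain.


Checking each pair (does one codeword prefix another?):
  C='0' vs B='10': no prefix
  C='0' vs A='11': no prefix
  B='10' vs C='0': no prefix
  B='10' vs A='11': no prefix
  A='11' vs C='0': no prefix
  A='11' vs B='10': no prefix
No violation found over all pairs.

YES -- this is a valid prefix code. No codeword is a prefix of any other codeword.


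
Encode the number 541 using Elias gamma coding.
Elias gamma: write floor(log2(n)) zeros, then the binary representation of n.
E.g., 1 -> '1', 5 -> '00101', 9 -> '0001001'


num_bits = floor(log2(541)) + 1 = 10
leading_zeros = num_bits - 1 = 9
binary(541) = 1000011101

Elias gamma(541) = '000000000' + '1000011101' = 0000000001000011101 (19 bits)


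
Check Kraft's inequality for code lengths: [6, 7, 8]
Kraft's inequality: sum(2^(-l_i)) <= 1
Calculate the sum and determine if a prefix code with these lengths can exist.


Sum = 2^(-6) + 2^(-7) + 2^(-8)
    = 0.015625 + 0.0078125 + 0.00390625
    = 7/256 = 0.02734375
Since 0.02734375 <= 1, Kraft's inequality IS satisfied.
A prefix code with these lengths CAN exist.

Kraft sum = 0.02734375. Satisfied.


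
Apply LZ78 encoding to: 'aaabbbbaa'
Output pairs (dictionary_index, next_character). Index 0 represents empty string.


LZ78 encoding steps:
Dictionary: {0: ''}
Step 1: w='' (idx 0), next='a' -> output (0, 'a'), add 'a' as idx 1
Step 2: w='a' (idx 1), next='a' -> output (1, 'a'), add 'aa' as idx 2
Step 3: w='' (idx 0), next='b' -> output (0, 'b'), add 'b' as idx 3
Step 4: w='b' (idx 3), next='b' -> output (3, 'b'), add 'bb' as idx 4
Step 5: w='b' (idx 3), next='a' -> output (3, 'a'), add 'ba' as idx 5
Step 6: w='a' (idx 1), end of input -> output (1, '')


Encoded: [(0, 'a'), (1, 'a'), (0, 'b'), (3, 'b'), (3, 'a'), (1, '')]


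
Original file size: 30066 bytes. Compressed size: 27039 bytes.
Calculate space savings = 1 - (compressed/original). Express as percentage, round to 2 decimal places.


ratio = compressed/original = 27039/30066 = 0.899321
savings = 1 - ratio = 1 - 0.899321 = 0.100679
as a percentage: 0.100679 * 100 = 10.07%

Space savings = 1 - 27039/30066 = 10.07%


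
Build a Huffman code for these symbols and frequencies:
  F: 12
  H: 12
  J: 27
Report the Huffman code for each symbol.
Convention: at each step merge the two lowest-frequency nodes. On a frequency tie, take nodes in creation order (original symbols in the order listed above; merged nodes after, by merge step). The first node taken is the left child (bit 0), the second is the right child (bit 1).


Huffman tree construction:
Step 1: Merge F(12) + H(12) = 24
Step 2: Merge (F+H)(24) + J(27) = 51
Read each symbol's code off the tree from the root (left child = 0, right child = 1).

Codes:
  F: 00 (length 2)
  H: 01 (length 2)
  J: 1 (length 1)
Average code length: 75/51 = 1.4706 bits/symbol


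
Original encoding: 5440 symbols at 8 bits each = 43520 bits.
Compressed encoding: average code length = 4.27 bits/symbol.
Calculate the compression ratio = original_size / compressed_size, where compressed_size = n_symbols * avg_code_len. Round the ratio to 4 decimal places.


original_size = n_symbols * orig_bits = 5440 * 8 = 43520 bits
compressed_size = n_symbols * avg_code_len = 5440 * 4.27 = 23228.8 bits
ratio = original_size / compressed_size = 43520 / 23228.8 = 1.8735

Compression ratio = 1.8735


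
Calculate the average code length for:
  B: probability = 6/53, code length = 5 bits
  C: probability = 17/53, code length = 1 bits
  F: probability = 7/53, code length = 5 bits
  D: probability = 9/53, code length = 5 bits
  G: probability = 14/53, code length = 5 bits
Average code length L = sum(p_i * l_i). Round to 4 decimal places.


Weighted contributions p_i * l_i:
  B: (6/53) * 5 = 30/53
  C: (17/53) * 1 = 17/53
  F: (7/53) * 5 = 35/53
  D: (9/53) * 5 = 45/53
  G: (14/53) * 5 = 70/53
Sum = (30 + 17 + 35 + 45 + 70)/53 = 197/53

L = 197/53 = 3.7170 bits/symbol


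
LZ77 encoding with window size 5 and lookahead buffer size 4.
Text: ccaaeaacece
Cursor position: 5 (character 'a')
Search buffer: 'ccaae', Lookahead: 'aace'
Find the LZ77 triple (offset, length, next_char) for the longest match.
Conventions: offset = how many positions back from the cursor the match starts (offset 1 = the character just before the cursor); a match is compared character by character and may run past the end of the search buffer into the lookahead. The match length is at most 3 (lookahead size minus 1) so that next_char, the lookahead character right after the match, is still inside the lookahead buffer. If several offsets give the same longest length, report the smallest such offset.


Try each offset into the search buffer:
  offset=1 (pos 4, char 'e'): match length 0
  offset=2 (pos 3, char 'a'): match length 1
  offset=3 (pos 2, char 'a'): match length 2
  offset=4 (pos 1, char 'c'): match length 0
  offset=5 (pos 0, char 'c'): match length 0
Longest match has length 2 at offset 3.
next_char = character at position 5 + 2 = 7 -> 'c'

Best match: offset=3, length=2 (matching 'aa' starting at position 2)
LZ77 triple: (3, 2, 'c')


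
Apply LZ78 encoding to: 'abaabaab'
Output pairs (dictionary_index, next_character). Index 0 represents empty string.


LZ78 encoding steps:
Dictionary: {0: ''}
Step 1: w='' (idx 0), next='a' -> output (0, 'a'), add 'a' as idx 1
Step 2: w='' (idx 0), next='b' -> output (0, 'b'), add 'b' as idx 2
Step 3: w='a' (idx 1), next='a' -> output (1, 'a'), add 'aa' as idx 3
Step 4: w='b' (idx 2), next='a' -> output (2, 'a'), add 'ba' as idx 4
Step 5: w='a' (idx 1), next='b' -> output (1, 'b'), add 'ab' as idx 5


Encoded: [(0, 'a'), (0, 'b'), (1, 'a'), (2, 'a'), (1, 'b')]


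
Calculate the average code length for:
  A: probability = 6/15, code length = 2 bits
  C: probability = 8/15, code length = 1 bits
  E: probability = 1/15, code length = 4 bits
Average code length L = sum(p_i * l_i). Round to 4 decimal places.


Weighted contributions p_i * l_i:
  A: (6/15) * 2 = 12/15
  C: (8/15) * 1 = 8/15
  E: (1/15) * 4 = 4/15
Sum = (12 + 8 + 4)/15 = 24/15

L = 24/15 = 1.6000 bits/symbol


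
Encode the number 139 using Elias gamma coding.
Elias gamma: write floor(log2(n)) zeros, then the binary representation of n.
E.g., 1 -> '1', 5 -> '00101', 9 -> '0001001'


num_bits = floor(log2(139)) + 1 = 8
leading_zeros = num_bits - 1 = 7
binary(139) = 10001011

Elias gamma(139) = '0000000' + '10001011' = 000000010001011 (15 bits)


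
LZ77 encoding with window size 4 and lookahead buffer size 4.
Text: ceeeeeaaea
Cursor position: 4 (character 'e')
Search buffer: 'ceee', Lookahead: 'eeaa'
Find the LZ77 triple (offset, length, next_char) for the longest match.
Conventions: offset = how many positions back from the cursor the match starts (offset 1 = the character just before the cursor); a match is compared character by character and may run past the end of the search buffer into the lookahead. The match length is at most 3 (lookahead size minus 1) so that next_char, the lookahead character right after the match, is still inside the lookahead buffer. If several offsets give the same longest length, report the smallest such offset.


Try each offset into the search buffer:
  offset=1 (pos 3, char 'e'): match length 2
  offset=2 (pos 2, char 'e'): match length 2
  offset=3 (pos 1, char 'e'): match length 2
  offset=4 (pos 0, char 'c'): match length 0
Longest match has length 2, found at offsets 1, 2, 3; take the smallest, offset 1.
next_char = character at position 4 + 2 = 6 -> 'a'

Best match: offset=1, length=2 (matching 'ee' starting at position 3)
LZ77 triple: (1, 2, 'a')


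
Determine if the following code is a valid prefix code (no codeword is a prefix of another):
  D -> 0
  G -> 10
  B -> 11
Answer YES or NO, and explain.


Checking each pair (does one codeword prefix another?):
  D='0' vs G='10': no prefix
  D='0' vs B='11': no prefix
  G='10' vs D='0': no prefix
  G='10' vs B='11': no prefix
  B='11' vs D='0': no prefix
  B='11' vs G='10': no prefix
No violation found over all pairs.

YES -- this is a valid prefix code. No codeword is a prefix of any other codeword.


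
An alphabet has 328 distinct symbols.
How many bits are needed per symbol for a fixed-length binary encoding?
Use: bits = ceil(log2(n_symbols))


log2(328) = 8.3576
Bracket: 2^8 = 256 < 328 <= 2^9 = 512
So ceil(log2(328)) = 9

bits = ceil(log2(328)) = ceil(8.3576) = 9 bits


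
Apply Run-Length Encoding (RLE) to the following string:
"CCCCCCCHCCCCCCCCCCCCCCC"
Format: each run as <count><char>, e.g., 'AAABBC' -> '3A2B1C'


Scanning runs left to right:
  i=0: run of 'C' x 7 -> '7C'
  i=7: run of 'H' x 1 -> '1H'
  i=8: run of 'C' x 15 -> '15C'

RLE = 7C1H15C


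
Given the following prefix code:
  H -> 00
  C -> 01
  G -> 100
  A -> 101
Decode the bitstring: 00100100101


Decoding step by step:
Bits 00 -> H
Bits 100 -> G
Bits 100 -> G
Bits 101 -> A


Decoded message: HGGA


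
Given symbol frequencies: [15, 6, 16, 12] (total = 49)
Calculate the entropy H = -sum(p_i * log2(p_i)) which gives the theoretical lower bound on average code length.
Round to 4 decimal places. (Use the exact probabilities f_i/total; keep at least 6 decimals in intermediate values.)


Per-symbol terms -p_i * log2(p_i) with p_i = f_i/49:
  p = 15/49 = 0.306122: log2(p) = -1.707819, -p*log2(p) = 0.522802
  p = 6/49 = 0.122449: log2(p) = -3.029747, -p*log2(p) = 0.370989
  p = 16/49 = 0.326531: log2(p) = -1.614710, -p*log2(p) = 0.527252
  p = 12/49 = 0.244898: log2(p) = -2.029747, -p*log2(p) = 0.497081
H = 0.522802 + 0.370989 + 0.527252 + 0.497081 = 1.918124

H = 1.9181 bits/symbol


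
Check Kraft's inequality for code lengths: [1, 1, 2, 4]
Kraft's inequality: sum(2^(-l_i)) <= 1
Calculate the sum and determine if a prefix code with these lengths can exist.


Sum = 2^(-1) + 2^(-1) + 2^(-2) + 2^(-4)
    = 0.5 + 0.5 + 0.25 + 0.0625
    = 21/16 = 1.3125
Since 1.3125 > 1, Kraft's inequality is NOT satisfied.
A prefix code with these lengths CANNOT exist.

Kraft sum = 1.3125. Not satisfied.


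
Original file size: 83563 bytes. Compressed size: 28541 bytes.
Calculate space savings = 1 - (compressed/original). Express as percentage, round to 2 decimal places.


ratio = compressed/original = 28541/83563 = 0.341551
savings = 1 - ratio = 1 - 0.341551 = 0.658449
as a percentage: 0.658449 * 100 = 65.84%

Space savings = 1 - 28541/83563 = 65.84%


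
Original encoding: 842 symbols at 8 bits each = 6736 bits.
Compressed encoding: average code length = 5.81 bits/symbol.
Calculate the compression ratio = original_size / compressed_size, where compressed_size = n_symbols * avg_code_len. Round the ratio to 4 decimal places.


original_size = n_symbols * orig_bits = 842 * 8 = 6736 bits
compressed_size = n_symbols * avg_code_len = 842 * 5.81 = 4892.02 bits
ratio = original_size / compressed_size = 6736 / 4892.02 = 1.3769

Compression ratio = 1.3769


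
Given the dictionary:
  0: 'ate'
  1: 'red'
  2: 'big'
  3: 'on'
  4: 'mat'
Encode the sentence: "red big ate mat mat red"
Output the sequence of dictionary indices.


Look up each word in the dictionary:
  'red' -> 1
  'big' -> 2
  'ate' -> 0
  'mat' -> 4
  'mat' -> 4
  'red' -> 1

Encoded: [1, 2, 0, 4, 4, 1]


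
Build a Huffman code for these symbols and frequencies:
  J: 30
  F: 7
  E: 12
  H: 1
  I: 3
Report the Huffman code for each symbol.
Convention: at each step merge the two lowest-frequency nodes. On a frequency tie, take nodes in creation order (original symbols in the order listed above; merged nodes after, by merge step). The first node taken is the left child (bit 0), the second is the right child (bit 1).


Huffman tree construction:
Step 1: Merge H(1) + I(3) = 4
Step 2: Merge (H+I)(4) + F(7) = 11
Step 3: Merge ((H+I)+F)(11) + E(12) = 23
Step 4: Merge (((H+I)+F)+E)(23) + J(30) = 53
Read each symbol's code off the tree from the root (left child = 0, right child = 1).

Codes:
  J: 1 (length 1)
  F: 001 (length 3)
  E: 01 (length 2)
  H: 0000 (length 4)
  I: 0001 (length 4)
Average code length: 91/53 = 1.7170 bits/symbol


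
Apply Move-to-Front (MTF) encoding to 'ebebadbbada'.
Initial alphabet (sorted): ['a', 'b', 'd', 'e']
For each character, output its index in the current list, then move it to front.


MTF encoding:
'e': index 3 in ['a', 'b', 'd', 'e'] -> ['e', 'a', 'b', 'd']
'b': index 2 in ['e', 'a', 'b', 'd'] -> ['b', 'e', 'a', 'd']
'e': index 1 in ['b', 'e', 'a', 'd'] -> ['e', 'b', 'a', 'd']
'b': index 1 in ['e', 'b', 'a', 'd'] -> ['b', 'e', 'a', 'd']
'a': index 2 in ['b', 'e', 'a', 'd'] -> ['a', 'b', 'e', 'd']
'd': index 3 in ['a', 'b', 'e', 'd'] -> ['d', 'a', 'b', 'e']
'b': index 2 in ['d', 'a', 'b', 'e'] -> ['b', 'd', 'a', 'e']
'b': index 0 in ['b', 'd', 'a', 'e'] -> ['b', 'd', 'a', 'e']
'a': index 2 in ['b', 'd', 'a', 'e'] -> ['a', 'b', 'd', 'e']
'd': index 2 in ['a', 'b', 'd', 'e'] -> ['d', 'a', 'b', 'e']
'a': index 1 in ['d', 'a', 'b', 'e'] -> ['a', 'd', 'b', 'e']


Output: [3, 2, 1, 1, 2, 3, 2, 0, 2, 2, 1]


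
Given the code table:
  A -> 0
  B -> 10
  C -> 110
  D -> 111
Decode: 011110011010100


Decoding:
0 -> A
111 -> D
10 -> B
0 -> A
110 -> C
10 -> B
10 -> B
0 -> A


Result: ADBACBBA


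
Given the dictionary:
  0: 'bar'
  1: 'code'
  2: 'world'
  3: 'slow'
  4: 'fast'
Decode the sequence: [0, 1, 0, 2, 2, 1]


Look up each index in the dictionary:
  0 -> 'bar'
  1 -> 'code'
  0 -> 'bar'
  2 -> 'world'
  2 -> 'world'
  1 -> 'code'

Decoded: "bar code bar world world code"


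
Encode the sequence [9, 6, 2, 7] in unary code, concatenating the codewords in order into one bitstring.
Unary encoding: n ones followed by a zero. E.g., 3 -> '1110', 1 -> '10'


Encode each number as n ones followed by a terminating 0:
  9 -> 1111111110 (10 bits)
  6 -> 1111110 (7 bits)
  2 -> 110 (3 bits)
  7 -> 11111110 (8 bits)
Total length = 10 + 7 + 3 + 8 = 28 bits.

Unary([9, 6, 2, 7]) = 1111111110111111011011111110 (28 bits)


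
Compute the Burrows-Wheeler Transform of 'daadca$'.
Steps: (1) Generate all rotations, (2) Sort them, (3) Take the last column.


Rotations (sorted):
  0: $daadca -> last char: a
  1: a$daadc -> last char: c
  2: aadca$d -> last char: d
  3: adca$da -> last char: a
  4: ca$daad -> last char: d
  5: daadca$ -> last char: $
  6: dca$daa -> last char: a


BWT = acdad$a


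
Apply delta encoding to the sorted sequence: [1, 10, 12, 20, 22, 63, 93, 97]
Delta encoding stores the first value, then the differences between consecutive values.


First value: 1
Deltas:
  10 - 1 = 9
  12 - 10 = 2
  20 - 12 = 8
  22 - 20 = 2
  63 - 22 = 41
  93 - 63 = 30
  97 - 93 = 4


Delta encoded: [1, 9, 2, 8, 2, 41, 30, 4]


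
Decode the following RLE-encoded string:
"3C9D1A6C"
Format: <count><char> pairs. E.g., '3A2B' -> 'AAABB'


Expanding each <count><char> pair:
  3C -> 'CCC'
  9D -> 'DDDDDDDDD'
  1A -> 'A'
  6C -> 'CCCCCC'

Decoded = CCCDDDDDDDDDACCCCCC


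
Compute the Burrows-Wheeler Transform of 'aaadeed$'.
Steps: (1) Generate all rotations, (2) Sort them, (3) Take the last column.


Rotations (sorted):
  0: $aaadeed -> last char: d
  1: aaadeed$ -> last char: $
  2: aadeed$a -> last char: a
  3: adeed$aa -> last char: a
  4: d$aaadee -> last char: e
  5: deed$aaa -> last char: a
  6: ed$aaade -> last char: e
  7: eed$aaad -> last char: d


BWT = d$aaeaed


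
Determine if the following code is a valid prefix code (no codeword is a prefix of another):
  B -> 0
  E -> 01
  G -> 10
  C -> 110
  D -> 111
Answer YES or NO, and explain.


Checking each pair (does one codeword prefix another?):
  B='0' vs E='01': prefix -- VIOLATION

NO -- this is NOT a valid prefix code. B (0) is a prefix of E (01).


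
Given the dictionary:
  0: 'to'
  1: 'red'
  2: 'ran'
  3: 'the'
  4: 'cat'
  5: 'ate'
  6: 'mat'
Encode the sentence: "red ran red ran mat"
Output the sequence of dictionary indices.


Look up each word in the dictionary:
  'red' -> 1
  'ran' -> 2
  'red' -> 1
  'ran' -> 2
  'mat' -> 6

Encoded: [1, 2, 1, 2, 6]


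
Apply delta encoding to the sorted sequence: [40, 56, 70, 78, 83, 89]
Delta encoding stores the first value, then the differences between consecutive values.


First value: 40
Deltas:
  56 - 40 = 16
  70 - 56 = 14
  78 - 70 = 8
  83 - 78 = 5
  89 - 83 = 6


Delta encoded: [40, 16, 14, 8, 5, 6]


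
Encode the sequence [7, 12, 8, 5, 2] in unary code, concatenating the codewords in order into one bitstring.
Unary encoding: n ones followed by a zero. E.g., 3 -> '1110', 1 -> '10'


Encode each number as n ones followed by a terminating 0:
  7 -> 11111110 (8 bits)
  12 -> 1111111111110 (13 bits)
  8 -> 111111110 (9 bits)
  5 -> 111110 (6 bits)
  2 -> 110 (3 bits)
Total length = 8 + 13 + 9 + 6 + 3 = 39 bits.

Unary([7, 12, 8, 5, 2]) = 111111101111111111110111111110111110110 (39 bits)


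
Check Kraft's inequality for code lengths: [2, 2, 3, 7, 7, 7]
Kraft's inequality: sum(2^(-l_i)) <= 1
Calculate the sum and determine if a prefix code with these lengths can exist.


Sum = 2^(-2) + 2^(-2) + 2^(-3) + 2^(-7) + 2^(-7) + 2^(-7)
    = 0.25 + 0.25 + 0.125 + 0.0078125 + 0.0078125 + 0.0078125
    = 83/128 = 0.6484375
Since 0.6484375 <= 1, Kraft's inequality IS satisfied.
A prefix code with these lengths CAN exist.

Kraft sum = 0.6484375. Satisfied.


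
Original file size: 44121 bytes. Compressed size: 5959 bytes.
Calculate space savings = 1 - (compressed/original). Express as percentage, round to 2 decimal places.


ratio = compressed/original = 5959/44121 = 0.13506
savings = 1 - ratio = 1 - 0.13506 = 0.86494
as a percentage: 0.86494 * 100 = 86.49%

Space savings = 1 - 5959/44121 = 86.49%


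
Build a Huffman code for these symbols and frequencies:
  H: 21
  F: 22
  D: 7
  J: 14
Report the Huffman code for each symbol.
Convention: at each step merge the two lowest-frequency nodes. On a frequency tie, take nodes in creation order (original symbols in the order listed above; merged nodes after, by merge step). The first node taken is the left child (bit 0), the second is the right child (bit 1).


Huffman tree construction:
Step 1: Merge D(7) + J(14) = 21
Step 2: Merge H(21) + (D+J)(21) = 42
Step 3: Merge F(22) + (H+(D+J))(42) = 64
Read each symbol's code off the tree from the root (left child = 0, right child = 1).

Codes:
  H: 10 (length 2)
  F: 0 (length 1)
  D: 110 (length 3)
  J: 111 (length 3)
Average code length: 127/64 = 1.9844 bits/symbol


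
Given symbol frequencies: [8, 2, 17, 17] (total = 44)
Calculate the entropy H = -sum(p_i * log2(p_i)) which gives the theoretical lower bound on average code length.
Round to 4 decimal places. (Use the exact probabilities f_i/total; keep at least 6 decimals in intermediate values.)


Per-symbol terms -p_i * log2(p_i) with p_i = f_i/44:
  p = 8/44 = 0.181818: log2(p) = -2.459432, -p*log2(p) = 0.447169
  p = 2/44 = 0.045455: log2(p) = -4.459432, -p*log2(p) = 0.202701
  p = 17/44 = 0.386364: log2(p) = -1.371969, -p*log2(p) = 0.530079
  p = 17/44 = 0.386364: log2(p) = -1.371969, -p*log2(p) = 0.530079
H = 0.447169 + 0.202701 + 0.530079 + 0.530079 = 1.710028

H = 1.71 bits/symbol


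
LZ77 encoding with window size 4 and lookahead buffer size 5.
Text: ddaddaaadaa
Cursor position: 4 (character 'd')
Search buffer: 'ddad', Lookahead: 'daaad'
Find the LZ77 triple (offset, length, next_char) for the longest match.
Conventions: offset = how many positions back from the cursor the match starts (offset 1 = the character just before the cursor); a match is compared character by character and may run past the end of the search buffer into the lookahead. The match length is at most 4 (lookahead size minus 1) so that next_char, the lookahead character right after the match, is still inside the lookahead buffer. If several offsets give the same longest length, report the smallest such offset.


Try each offset into the search buffer:
  offset=1 (pos 3, char 'd'): match length 1
  offset=2 (pos 2, char 'a'): match length 0
  offset=3 (pos 1, char 'd'): match length 2
  offset=4 (pos 0, char 'd'): match length 1
Longest match has length 2 at offset 3.
next_char = character at position 4 + 2 = 6 -> 'a'

Best match: offset=3, length=2 (matching 'da' starting at position 1)
LZ77 triple: (3, 2, 'a')


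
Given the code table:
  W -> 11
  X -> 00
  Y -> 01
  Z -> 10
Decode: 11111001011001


Decoding:
11 -> W
11 -> W
10 -> Z
01 -> Y
01 -> Y
10 -> Z
01 -> Y


Result: WWZYYZY


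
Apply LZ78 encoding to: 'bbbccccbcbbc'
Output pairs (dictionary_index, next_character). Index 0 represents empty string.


LZ78 encoding steps:
Dictionary: {0: ''}
Step 1: w='' (idx 0), next='b' -> output (0, 'b'), add 'b' as idx 1
Step 2: w='b' (idx 1), next='b' -> output (1, 'b'), add 'bb' as idx 2
Step 3: w='' (idx 0), next='c' -> output (0, 'c'), add 'c' as idx 3
Step 4: w='c' (idx 3), next='c' -> output (3, 'c'), add 'cc' as idx 4
Step 5: w='c' (idx 3), next='b' -> output (3, 'b'), add 'cb' as idx 5
Step 6: w='cb' (idx 5), next='b' -> output (5, 'b'), add 'cbb' as idx 6
Step 7: w='c' (idx 3), end of input -> output (3, '')


Encoded: [(0, 'b'), (1, 'b'), (0, 'c'), (3, 'c'), (3, 'b'), (5, 'b'), (3, '')]


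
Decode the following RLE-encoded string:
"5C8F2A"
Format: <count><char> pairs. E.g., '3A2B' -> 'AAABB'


Expanding each <count><char> pair:
  5C -> 'CCCCC'
  8F -> 'FFFFFFFF'
  2A -> 'AA'

Decoded = CCCCCFFFFFFFFAA


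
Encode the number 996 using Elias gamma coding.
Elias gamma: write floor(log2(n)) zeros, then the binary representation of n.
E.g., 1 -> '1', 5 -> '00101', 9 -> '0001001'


num_bits = floor(log2(996)) + 1 = 10
leading_zeros = num_bits - 1 = 9
binary(996) = 1111100100

Elias gamma(996) = '000000000' + '1111100100' = 0000000001111100100 (19 bits)


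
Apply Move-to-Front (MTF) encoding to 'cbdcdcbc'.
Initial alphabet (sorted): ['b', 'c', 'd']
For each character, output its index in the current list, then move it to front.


MTF encoding:
'c': index 1 in ['b', 'c', 'd'] -> ['c', 'b', 'd']
'b': index 1 in ['c', 'b', 'd'] -> ['b', 'c', 'd']
'd': index 2 in ['b', 'c', 'd'] -> ['d', 'b', 'c']
'c': index 2 in ['d', 'b', 'c'] -> ['c', 'd', 'b']
'd': index 1 in ['c', 'd', 'b'] -> ['d', 'c', 'b']
'c': index 1 in ['d', 'c', 'b'] -> ['c', 'd', 'b']
'b': index 2 in ['c', 'd', 'b'] -> ['b', 'c', 'd']
'c': index 1 in ['b', 'c', 'd'] -> ['c', 'b', 'd']


Output: [1, 1, 2, 2, 1, 1, 2, 1]


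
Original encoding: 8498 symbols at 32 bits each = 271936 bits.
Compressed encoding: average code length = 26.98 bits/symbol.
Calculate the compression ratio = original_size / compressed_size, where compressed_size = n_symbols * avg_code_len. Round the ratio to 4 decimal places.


original_size = n_symbols * orig_bits = 8498 * 32 = 271936 bits
compressed_size = n_symbols * avg_code_len = 8498 * 26.98 = 229276.04 bits
ratio = original_size / compressed_size = 271936 / 229276.04 = 1.1861

Compression ratio = 1.1861


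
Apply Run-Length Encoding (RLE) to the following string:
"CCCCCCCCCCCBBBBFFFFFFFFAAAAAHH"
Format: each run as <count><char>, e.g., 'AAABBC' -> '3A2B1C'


Scanning runs left to right:
  i=0: run of 'C' x 11 -> '11C'
  i=11: run of 'B' x 4 -> '4B'
  i=15: run of 'F' x 8 -> '8F'
  i=23: run of 'A' x 5 -> '5A'
  i=28: run of 'H' x 2 -> '2H'

RLE = 11C4B8F5A2H


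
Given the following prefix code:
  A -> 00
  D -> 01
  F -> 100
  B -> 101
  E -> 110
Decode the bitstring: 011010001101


Decoding step by step:
Bits 01 -> D
Bits 101 -> B
Bits 00 -> A
Bits 01 -> D
Bits 101 -> B


Decoded message: DBADB


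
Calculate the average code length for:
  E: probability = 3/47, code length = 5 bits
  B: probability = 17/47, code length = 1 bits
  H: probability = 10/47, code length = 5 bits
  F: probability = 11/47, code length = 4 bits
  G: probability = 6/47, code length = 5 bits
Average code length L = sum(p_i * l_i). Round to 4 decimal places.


Weighted contributions p_i * l_i:
  E: (3/47) * 5 = 15/47
  B: (17/47) * 1 = 17/47
  H: (10/47) * 5 = 50/47
  F: (11/47) * 4 = 44/47
  G: (6/47) * 5 = 30/47
Sum = (15 + 17 + 50 + 44 + 30)/47 = 156/47

L = 156/47 = 3.3191 bits/symbol


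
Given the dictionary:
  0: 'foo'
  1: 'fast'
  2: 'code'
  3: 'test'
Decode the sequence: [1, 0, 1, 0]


Look up each index in the dictionary:
  1 -> 'fast'
  0 -> 'foo'
  1 -> 'fast'
  0 -> 'foo'

Decoded: "fast foo fast foo"


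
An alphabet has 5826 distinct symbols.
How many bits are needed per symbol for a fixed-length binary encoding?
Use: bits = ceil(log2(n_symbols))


log2(5826) = 12.5083
Bracket: 2^12 = 4096 < 5826 <= 2^13 = 8192
So ceil(log2(5826)) = 13

bits = ceil(log2(5826)) = ceil(12.5083) = 13 bits


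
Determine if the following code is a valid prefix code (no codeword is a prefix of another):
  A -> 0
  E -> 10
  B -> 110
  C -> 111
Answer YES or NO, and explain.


Checking each pair (does one codeword prefix another?):
  A='0' vs E='10': no prefix
  A='0' vs B='110': no prefix
  A='0' vs C='111': no prefix
  E='10' vs A='0': no prefix
  E='10' vs B='110': no prefix
  E='10' vs C='111': no prefix
  B='110' vs A='0': no prefix
  B='110' vs E='10': no prefix
  B='110' vs C='111': no prefix
  C='111' vs A='0': no prefix
  C='111' vs E='10': no prefix
  C='111' vs B='110': no prefix
No violation found over all pairs.

YES -- this is a valid prefix code. No codeword is a prefix of any other codeword.


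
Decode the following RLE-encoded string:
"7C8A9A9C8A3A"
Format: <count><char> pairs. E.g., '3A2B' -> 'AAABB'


Expanding each <count><char> pair:
  7C -> 'CCCCCCC'
  8A -> 'AAAAAAAA'
  9A -> 'AAAAAAAAA'
  9C -> 'CCCCCCCCC'
  8A -> 'AAAAAAAA'
  3A -> 'AAA'

Decoded = CCCCCCCAAAAAAAAAAAAAAAAACCCCCCCCCAAAAAAAAAAA


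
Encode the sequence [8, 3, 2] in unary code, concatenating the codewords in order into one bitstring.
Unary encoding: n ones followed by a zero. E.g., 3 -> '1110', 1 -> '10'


Encode each number as n ones followed by a terminating 0:
  8 -> 111111110 (9 bits)
  3 -> 1110 (4 bits)
  2 -> 110 (3 bits)
Total length = 9 + 4 + 3 = 16 bits.

Unary([8, 3, 2]) = 1111111101110110 (16 bits)


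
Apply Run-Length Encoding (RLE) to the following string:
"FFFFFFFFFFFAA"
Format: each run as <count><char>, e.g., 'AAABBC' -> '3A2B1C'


Scanning runs left to right:
  i=0: run of 'F' x 11 -> '11F'
  i=11: run of 'A' x 2 -> '2A'

RLE = 11F2A


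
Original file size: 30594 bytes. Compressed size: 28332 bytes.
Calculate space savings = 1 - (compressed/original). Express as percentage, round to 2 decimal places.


ratio = compressed/original = 28332/30594 = 0.926064
savings = 1 - ratio = 1 - 0.926064 = 0.073936
as a percentage: 0.073936 * 100 = 7.39%

Space savings = 1 - 28332/30594 = 7.39%


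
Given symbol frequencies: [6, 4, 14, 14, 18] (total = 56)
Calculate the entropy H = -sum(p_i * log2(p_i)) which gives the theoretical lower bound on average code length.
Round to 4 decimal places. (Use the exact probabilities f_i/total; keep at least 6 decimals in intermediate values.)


Per-symbol terms -p_i * log2(p_i) with p_i = f_i/56:
  p = 6/56 = 0.107143: log2(p) = -3.222392, -p*log2(p) = 0.345256
  p = 4/56 = 0.071429: log2(p) = -3.807355, -p*log2(p) = 0.271954
  p = 14/56 = 0.250000: log2(p) = -2.000000, -p*log2(p) = 0.500000
  p = 14/56 = 0.250000: log2(p) = -2.000000, -p*log2(p) = 0.500000
  p = 18/56 = 0.321429: log2(p) = -1.637430, -p*log2(p) = 0.526317
H = 0.345256 + 0.271954 + 0.500000 + 0.500000 + 0.526317 = 2.143527

H = 2.1435 bits/symbol


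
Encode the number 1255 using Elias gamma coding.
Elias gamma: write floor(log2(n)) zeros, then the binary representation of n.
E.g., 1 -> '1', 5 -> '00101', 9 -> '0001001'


num_bits = floor(log2(1255)) + 1 = 11
leading_zeros = num_bits - 1 = 10
binary(1255) = 10011100111

Elias gamma(1255) = '0000000000' + '10011100111' = 000000000010011100111 (21 bits)


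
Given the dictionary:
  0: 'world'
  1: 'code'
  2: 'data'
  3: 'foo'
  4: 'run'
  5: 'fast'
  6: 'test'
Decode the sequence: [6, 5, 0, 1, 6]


Look up each index in the dictionary:
  6 -> 'test'
  5 -> 'fast'
  0 -> 'world'
  1 -> 'code'
  6 -> 'test'

Decoded: "test fast world code test"


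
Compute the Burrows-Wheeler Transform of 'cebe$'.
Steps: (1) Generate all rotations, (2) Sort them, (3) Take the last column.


Rotations (sorted):
  0: $cebe -> last char: e
  1: be$ce -> last char: e
  2: cebe$ -> last char: $
  3: e$ceb -> last char: b
  4: ebe$c -> last char: c


BWT = ee$bc


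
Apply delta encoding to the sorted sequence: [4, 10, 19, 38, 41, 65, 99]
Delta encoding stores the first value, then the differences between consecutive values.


First value: 4
Deltas:
  10 - 4 = 6
  19 - 10 = 9
  38 - 19 = 19
  41 - 38 = 3
  65 - 41 = 24
  99 - 65 = 34


Delta encoded: [4, 6, 9, 19, 3, 24, 34]


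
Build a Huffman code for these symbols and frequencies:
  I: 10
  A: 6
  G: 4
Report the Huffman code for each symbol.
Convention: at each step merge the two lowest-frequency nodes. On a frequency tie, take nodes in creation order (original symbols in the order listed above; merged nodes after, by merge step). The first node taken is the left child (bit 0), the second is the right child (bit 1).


Huffman tree construction:
Step 1: Merge G(4) + A(6) = 10
Step 2: Merge I(10) + (G+A)(10) = 20
Read each symbol's code off the tree from the root (left child = 0, right child = 1).

Codes:
  I: 0 (length 1)
  A: 11 (length 2)
  G: 10 (length 2)
Average code length: 30/20 = 1.5000 bits/symbol


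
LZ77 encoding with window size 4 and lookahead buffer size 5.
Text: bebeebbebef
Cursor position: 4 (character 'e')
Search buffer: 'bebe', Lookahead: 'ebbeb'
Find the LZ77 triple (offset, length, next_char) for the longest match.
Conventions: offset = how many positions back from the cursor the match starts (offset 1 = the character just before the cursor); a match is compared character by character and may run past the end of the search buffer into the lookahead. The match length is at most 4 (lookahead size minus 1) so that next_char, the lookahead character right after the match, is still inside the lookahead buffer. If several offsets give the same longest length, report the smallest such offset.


Try each offset into the search buffer:
  offset=1 (pos 3, char 'e'): match length 1
  offset=2 (pos 2, char 'b'): match length 0
  offset=3 (pos 1, char 'e'): match length 2
  offset=4 (pos 0, char 'b'): match length 0
Longest match has length 2 at offset 3.
next_char = character at position 4 + 2 = 6 -> 'b'

Best match: offset=3, length=2 (matching 'eb' starting at position 1)
LZ77 triple: (3, 2, 'b')
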